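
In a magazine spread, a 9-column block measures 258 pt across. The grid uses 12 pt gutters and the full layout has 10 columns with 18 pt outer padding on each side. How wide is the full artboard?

324 pt

258 − 8·12 = 162; ÷9 gives c = 18 pt.
Artboard = 2·18 + 10·18 + 9·12 = 36 + 180 + 108 = 324 pt.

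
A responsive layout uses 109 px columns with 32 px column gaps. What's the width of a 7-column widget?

955 px

7-column span = 7·109 + 6·32 = 955 px.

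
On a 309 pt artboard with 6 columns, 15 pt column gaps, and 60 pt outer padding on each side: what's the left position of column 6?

Inside the margins: 309 − 120 = 189 pt.
Subtracting 5 column gaps of 15 leaves 114 for 6 columns, so c = 19 pt.
Each column+gutter stride is 34 pt; 5 of them past the 60 pt margin is 60 + 170 = 230 pt.

230 pt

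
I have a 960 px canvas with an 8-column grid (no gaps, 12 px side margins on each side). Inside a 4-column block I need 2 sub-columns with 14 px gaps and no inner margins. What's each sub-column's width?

Outer content = 960 − 2·12 = 936 px.
8c = 936 → c = 117 px.
With no gaps, 4 columns span 4·117 = 468 px.
Subtracting 1 gap of 14 leaves 454 for 2 columns, so d = 227 px.

227 px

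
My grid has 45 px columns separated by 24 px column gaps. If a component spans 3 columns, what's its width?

3 columns plus 2 column gaps: 135 + 48 = 183 px.

183 px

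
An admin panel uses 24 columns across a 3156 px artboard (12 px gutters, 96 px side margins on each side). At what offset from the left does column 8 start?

Take off 192 px of margins, leaving 2964 px.
24 columns + 23 gutters: 24c + 23·12 = 2964.
24c = 2964 − 276 = 2688, so c = 112 px.
Each column+gutter stride is 124 px; 7 of them past the 96 px margin is 96 + 868 = 964 px.

964 px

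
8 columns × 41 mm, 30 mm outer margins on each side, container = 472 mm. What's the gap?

Take off 60 mm of margins, leaving 412 mm.
Columns use 328 mm, leaving 84 mm across 7 gaps = 12 mm each.

12 mm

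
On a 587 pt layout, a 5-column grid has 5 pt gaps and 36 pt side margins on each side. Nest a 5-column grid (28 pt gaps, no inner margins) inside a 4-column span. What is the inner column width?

59.8 pt

Take off 72 pt of margins, leaving 515 pt.
Subtracting 4 gaps of 5 leaves 495 for 5 columns, so c = 99 pt.
Span of 4: 4·99 + 3·5 = 396 + 15 = 411 pt.
Subtracting 4 gaps of 28 leaves 299 for 5 columns, so d = 59.8 pt.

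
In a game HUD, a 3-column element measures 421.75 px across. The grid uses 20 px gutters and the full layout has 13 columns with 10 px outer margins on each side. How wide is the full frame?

1914.25 px

421.75 − 2·20 = 381.75; ÷3 gives c = 127.25 px.
Total width: 2·10 + 13·127.25 + 12·20 = 1914.25 px.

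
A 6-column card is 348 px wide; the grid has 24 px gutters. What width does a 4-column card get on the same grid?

348 − 5·24 = 228; ÷6 gives c = 38 px.
4-column span = 4·38 + 3·24 = 224 px.

224 px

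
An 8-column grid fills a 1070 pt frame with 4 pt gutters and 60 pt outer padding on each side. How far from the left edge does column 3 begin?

Content = 1070 − 2·60 = 950 pt.
Subtracting 7 gutters of 4 leaves 922 for 8 columns, so c = 115.25 pt.
Each column+gutter stride is 119.25 pt; 2 of them past the 60 pt margin is 60 + 238.5 = 298.5 pt.

298.5 pt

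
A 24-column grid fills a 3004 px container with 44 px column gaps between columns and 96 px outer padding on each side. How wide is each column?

Inside the margins: 3004 − 192 = 2812 px.
24 columns + 23 column gaps: 24c + 23·44 = 2812.
24c = 2812 − 1012 = 1800, so c = 75 px.

75 px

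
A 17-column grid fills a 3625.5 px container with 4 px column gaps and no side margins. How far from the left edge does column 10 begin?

1921.5 px

17 columns + 16 column gaps: 17c + 16·4 = 3625.5.
17c = 3625.5 − 64 = 3561.5, so c = 209.5 px.
No margin, so column 10 starts at 9·(column + gutter) = 9·213.5 = 1921.5 px.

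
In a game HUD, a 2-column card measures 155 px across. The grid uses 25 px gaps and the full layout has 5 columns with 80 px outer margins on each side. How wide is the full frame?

585 px

155 − 1·25 = 130; ÷2 gives c = 65 px.
Adding margins, columns and gutters: 160 + 325 + 100 = 585 px.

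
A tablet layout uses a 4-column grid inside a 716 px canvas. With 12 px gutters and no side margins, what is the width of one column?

170 px

Subtracting 3 gutters of 12 leaves 680 for 4 columns, so c = 170 px.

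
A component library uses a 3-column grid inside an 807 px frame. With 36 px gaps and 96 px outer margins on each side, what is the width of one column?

181 px

Subtract both margins: 807 − 2·96 = 615 px.
Subtracting 2 gaps of 36 leaves 543 for 3 columns, so c = 181 px.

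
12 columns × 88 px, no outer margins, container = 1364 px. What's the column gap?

12·88 + 11g = 1364 → 11g = 308 → g = 28 px.

28 px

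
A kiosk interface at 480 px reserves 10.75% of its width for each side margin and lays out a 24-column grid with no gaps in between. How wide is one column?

15.7 px

Margins: 10.75% × 480 = 51.6 px each, so content = 480 − 103.2 = 376.8 px.
24c = 376.8 → c = 15.7 px.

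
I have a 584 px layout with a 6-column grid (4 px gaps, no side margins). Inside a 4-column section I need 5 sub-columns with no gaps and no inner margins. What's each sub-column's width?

584 − 5·4 = 564; ÷6 gives c = 94 px.
Span of 4: 4·94 + 3·4 = 376 + 12 = 388 px.
With no gaps, each column is 388/5 = 77.6 px.

77.6 px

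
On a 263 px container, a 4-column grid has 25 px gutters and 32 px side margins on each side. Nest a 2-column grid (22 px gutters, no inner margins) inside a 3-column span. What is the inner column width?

60.5 px

Inside the margins: 263 − 64 = 199 px.
4c + 3·25 = 199 → 4c = 124 → c = 31 px.
Span of 3: 3·31 + 2·25 = 93 + 50 = 143 px.
143 − 1·22 = 121; ÷2 gives d = 60.5 px.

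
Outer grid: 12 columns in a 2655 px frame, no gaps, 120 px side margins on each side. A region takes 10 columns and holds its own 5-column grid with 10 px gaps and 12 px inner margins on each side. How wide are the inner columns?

Subtract both margins: 2655 − 2·120 = 2415 px.
12c = 2415 → c = 201.25 px.
10-column span = 10·201.25 = 2012.5 px.
Inner content = 2012.5 − 2·12 = 1988.5 px.
5d + 4·10 = 1988.5 → 5d = 1948.5 → d = 389.7 px.

389.7 px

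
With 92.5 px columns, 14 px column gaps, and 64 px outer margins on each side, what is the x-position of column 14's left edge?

Each column+gutter stride is 106.5 px; 13 of them past the 64 px margin is 64 + 1384.5 = 1448.5 px.

1448.5 px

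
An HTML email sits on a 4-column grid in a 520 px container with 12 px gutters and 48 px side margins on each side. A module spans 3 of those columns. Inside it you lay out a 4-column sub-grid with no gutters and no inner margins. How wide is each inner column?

Take off 96 px of margins, leaving 424 px.
4 columns + 3 gutters: 4c + 3·12 = 424.
4c = 424 − 36 = 388, so c = 97 px.
3-column span = 3·97 + 2·12 = 315 px.
With no gutters, each column is 315/4 = 78.75 px.

78.75 px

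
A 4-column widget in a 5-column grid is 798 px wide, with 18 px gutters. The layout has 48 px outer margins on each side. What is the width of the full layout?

1098 px

4c + 3·18 = 798 → 4c = 744 → c = 186 px.
Layout = 2·48 + 5·186 + 4·18 = 96 + 930 + 72 = 1098 px.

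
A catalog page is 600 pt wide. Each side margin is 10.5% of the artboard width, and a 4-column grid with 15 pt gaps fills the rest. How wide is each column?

Each margin = 10.5% of 600 = 63 pt; content = 600 − 2·63 = 474 pt.
4c + 3·15 = 474 → 4c = 429 → c = 107.25 pt.

107.25 pt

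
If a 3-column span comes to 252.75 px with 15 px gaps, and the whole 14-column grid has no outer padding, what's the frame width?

3c + 2·15 = 252.75 → 3c = 222.75 → c = 74.25 px.
Summing: 1039.5 + 195 = 1234.5 px.

1234.5 px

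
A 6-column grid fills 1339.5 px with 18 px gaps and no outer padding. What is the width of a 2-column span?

434.5 px

6c + 5·18 = 1339.5 → 6c = 1249.5 → c = 208.25 px.
2-column span = 2·208.25 + 1·18 = 434.5 px.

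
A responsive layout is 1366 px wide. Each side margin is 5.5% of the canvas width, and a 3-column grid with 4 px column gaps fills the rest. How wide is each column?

402.58 px

Margins: 5.5% × 1366 = 75.13 px each, so content = 1366 − 150.26 = 1215.74 px.
3 columns + 2 column gaps: 3c + 2·4 = 1215.74.
3c = 1215.74 − 8 = 1207.74, so c = 402.58 px.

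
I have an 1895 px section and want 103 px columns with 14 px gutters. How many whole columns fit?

16 columns: 16·103 + 15·14 = 1858 px ≤ 1895.
17 columns: 1975 px > 1895. So 16.

16 columns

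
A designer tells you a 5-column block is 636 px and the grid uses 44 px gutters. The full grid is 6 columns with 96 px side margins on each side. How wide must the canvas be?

964 px

636 − 4·44 = 460; ÷5 gives c = 92 px.
Total width: 2·96 + 6·92 + 5·44 = 964 px.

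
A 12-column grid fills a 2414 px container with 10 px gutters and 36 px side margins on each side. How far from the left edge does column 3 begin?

428 px

Inside the margins: 2414 − 72 = 2342 px.
12c + 11·10 = 2342 → 12c = 2232 → c = 186 px.
Each column+gutter stride is 196 px; 2 of them past the 36 px margin is 36 + 392 = 428 px.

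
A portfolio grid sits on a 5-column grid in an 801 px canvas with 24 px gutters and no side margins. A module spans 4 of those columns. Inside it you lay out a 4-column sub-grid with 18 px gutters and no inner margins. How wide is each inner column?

145.5 px

5c + 4·24 = 801 → 5c = 705 → c = 141 px.
4-column span = 4·141 + 3·24 = 636 px.
4 columns + 3 gutters: 4d + 3·18 = 636.
4d = 636 − 54 = 582, so d = 145.5 px.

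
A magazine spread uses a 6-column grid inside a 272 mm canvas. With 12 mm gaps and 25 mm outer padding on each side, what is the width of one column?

Subtract both margins: 272 − 2·25 = 222 mm.
222 − 5·12 = 162; ÷6 gives c = 27 mm.

27 mm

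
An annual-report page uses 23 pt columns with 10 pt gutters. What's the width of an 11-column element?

353 pt

11 columns plus 10 gutters: 253 + 100 = 353 pt.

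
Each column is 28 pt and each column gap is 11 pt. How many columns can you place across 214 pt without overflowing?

5 columns: 5·28 + 4·11 = 184 pt ≤ 214.
6 columns: 223 pt > 214. So 5.

5 columns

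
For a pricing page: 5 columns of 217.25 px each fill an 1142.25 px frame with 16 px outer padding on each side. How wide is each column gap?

6 px

Subtract both margins: 1142.25 − 2·16 = 1110.25 px.
5 columns take 5·217.25 = 1086.25 px; remaining 24 splits into 4 column gaps.
g = 24 / 4 = 6 px.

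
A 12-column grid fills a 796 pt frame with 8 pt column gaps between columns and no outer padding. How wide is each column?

12c + 11·8 = 796 → 12c = 708 → c = 59 pt.

59 pt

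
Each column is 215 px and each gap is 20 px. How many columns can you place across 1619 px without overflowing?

6 columns

k columns need k·215 + (k−1)·20 = k·235 − 20.
k·235 − 20 ≤ 1619 → k ≤ 1639 / 235 ≈ 6.97, so k = 6.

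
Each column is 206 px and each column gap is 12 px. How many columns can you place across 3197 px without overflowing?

14 columns: 14·206 + 13·12 = 3040 px ≤ 3197.
15 columns: 3258 px > 3197. So 14.

14 columns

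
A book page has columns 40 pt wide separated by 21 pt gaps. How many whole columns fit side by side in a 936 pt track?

k columns need k·40 + (k−1)·21 = k·61 − 21.
k·61 − 21 ≤ 936 → k ≤ 957 / 61 ≈ 15.69, so k = 15.

15 columns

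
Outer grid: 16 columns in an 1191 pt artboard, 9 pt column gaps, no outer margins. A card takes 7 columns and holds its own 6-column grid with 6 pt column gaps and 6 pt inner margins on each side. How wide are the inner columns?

79 pt

16c + 15·9 = 1191 → 16c = 1056 → c = 66 pt.
7-column span = 7·66 + 6·9 = 516 pt.
Inner content = 516 − 2·6 = 504 pt.
6 columns + 5 column gaps: 6d + 5·6 = 504.
6d = 504 − 30 = 474, so d = 79 pt.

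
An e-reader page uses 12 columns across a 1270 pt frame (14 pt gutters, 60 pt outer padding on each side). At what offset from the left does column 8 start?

Take off 120 pt of margins, leaving 1150 pt.
12 columns + 11 gutters: 12c + 11·14 = 1150.
12c = 1150 − 154 = 996, so c = 83 pt.
Each column+gutter stride is 97 pt; 7 of them past the 60 pt margin is 60 + 679 = 739 pt.

739 pt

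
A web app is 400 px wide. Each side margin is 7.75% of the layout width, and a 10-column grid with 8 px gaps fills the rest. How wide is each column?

Margins: 7.75% × 400 = 31 px each, so content = 400 − 62 = 338 px.
10c + 9·8 = 338 → 10c = 266 → c = 26.6 px.

26.6 px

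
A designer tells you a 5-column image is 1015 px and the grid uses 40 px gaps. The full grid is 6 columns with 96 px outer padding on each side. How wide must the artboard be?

5 columns + 4 gaps: 5c + 4·40 = 1015.
5c = 1015 − 160 = 855, so c = 171 px.
Total width: 2·96 + 6·171 + 5·40 = 1418 px.

1418 px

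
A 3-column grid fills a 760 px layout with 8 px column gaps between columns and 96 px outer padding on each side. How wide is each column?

184 px

Take off 192 px of margins, leaving 568 px.
568 − 2·8 = 552; ÷3 gives c = 184 px.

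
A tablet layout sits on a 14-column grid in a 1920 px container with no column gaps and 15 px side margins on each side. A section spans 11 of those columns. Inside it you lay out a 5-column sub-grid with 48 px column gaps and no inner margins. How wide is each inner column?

Take off 30 px of margins, leaving 1890 px.
1890 / 14 = 135 px per column.
With no column gaps, 11 columns span 11·135 = 1485 px.
5 columns + 4 column gaps: 5d + 4·48 = 1485.
5d = 1485 − 192 = 1293, so d = 258.6 px.

258.6 px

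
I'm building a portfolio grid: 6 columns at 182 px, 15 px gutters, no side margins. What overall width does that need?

1167 px

Total width: 6·182 + 5·15 = 1167 px.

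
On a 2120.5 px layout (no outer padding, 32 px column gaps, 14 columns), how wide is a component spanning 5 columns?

14 columns + 13 column gaps: 14c + 13·32 = 2120.5.
14c = 2120.5 − 416 = 1704.5, so c = 121.75 px.
Span of 5: 5·121.75 + 4·32 = 608.75 + 128 = 736.75 px.

736.75 px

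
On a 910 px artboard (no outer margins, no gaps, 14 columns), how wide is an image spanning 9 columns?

With no gaps, each column is 910/14 = 65 px.
With no gaps, 9 columns span 9·65 = 585 px.

585 px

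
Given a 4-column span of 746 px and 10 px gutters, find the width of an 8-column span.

1502 px

4c + 3·10 = 746 → 4c = 716 → c = 179 px.
8 columns plus 7 gutters: 1432 + 70 = 1502 px.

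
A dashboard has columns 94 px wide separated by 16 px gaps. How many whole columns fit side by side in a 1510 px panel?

k columns need k·94 + (k−1)·16 = k·110 − 16.
k·110 − 16 ≤ 1510 → k ≤ 1526 / 110 ≈ 13.87, so k = 13.

13 columns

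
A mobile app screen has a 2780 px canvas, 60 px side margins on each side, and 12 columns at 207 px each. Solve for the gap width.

16 px

Take off 120 px of margins, leaving 2660 px.
12 columns take 12·207 = 2484 px; remaining 176 splits into 11 gaps.
g = 176 / 11 = 16 px.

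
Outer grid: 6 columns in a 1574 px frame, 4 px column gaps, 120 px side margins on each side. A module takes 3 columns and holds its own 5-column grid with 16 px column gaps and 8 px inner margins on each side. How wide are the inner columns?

117 px

Inside the margins: 1574 − 240 = 1334 px.
6c + 5·4 = 1334 → 6c = 1314 → c = 219 px.
Span of 3: 3·219 + 2·4 = 657 + 8 = 665 px.
Inner content = 665 − 2·8 = 649 px.
5 columns + 4 column gaps: 5d + 4·16 = 649.
5d = 649 − 64 = 585, so d = 117 px.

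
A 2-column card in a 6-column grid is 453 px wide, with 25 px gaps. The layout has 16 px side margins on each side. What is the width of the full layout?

2c + 1·25 = 453 → 2c = 428 → c = 214 px.
Adding margins, columns and gutters: 32 + 1284 + 125 = 1441 px.

1441 px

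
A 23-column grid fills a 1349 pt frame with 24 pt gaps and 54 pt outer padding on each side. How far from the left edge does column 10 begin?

Content = 1349 − 2·54 = 1241 pt.
1241 − 22·24 = 713; ÷23 gives c = 31 pt.
Before column 10: the margin + 9 columns + 9 gaps.
Offset = 54 + 9·(31 + 24) = 54 + 495 = 549 pt.

549 pt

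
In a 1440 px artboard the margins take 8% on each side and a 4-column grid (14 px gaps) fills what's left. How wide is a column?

Margins: 8% × 1440 = 115.2 px each, so content = 1440 − 230.4 = 1209.6 px.
Subtracting 3 gaps of 14 leaves 1167.6 for 4 columns, so c = 291.9 px.

291.9 px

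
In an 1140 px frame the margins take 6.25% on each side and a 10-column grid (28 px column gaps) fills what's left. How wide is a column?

74.55 px

1140 × (1 − 2·6.25%) = 1140 × 87.5% = 997.5 px for the columns.
Subtracting 9 column gaps of 28 leaves 745.5 for 10 columns, so c = 74.55 px.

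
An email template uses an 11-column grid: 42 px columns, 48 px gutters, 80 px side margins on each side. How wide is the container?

Adding margins, columns and gutters: 160 + 462 + 480 = 1102 px.

1102 px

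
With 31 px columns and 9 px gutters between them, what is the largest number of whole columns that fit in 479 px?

12 columns

k columns need k·31 + (k−1)·9 = k·40 − 9.
k·40 − 9 ≤ 479 → k ≤ 488 / 40 ≈ 12.20, so k = 12.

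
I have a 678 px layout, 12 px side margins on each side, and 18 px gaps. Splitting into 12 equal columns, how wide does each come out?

Inside the margins: 678 − 24 = 654 px.
12 columns + 11 gaps: 12c + 11·18 = 654.
12c = 654 − 198 = 456, so c = 38 px.

38 px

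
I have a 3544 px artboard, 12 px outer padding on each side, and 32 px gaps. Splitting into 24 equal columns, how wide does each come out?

116 px

Subtract both margins: 3544 − 2·12 = 3520 px.
3520 − 23·32 = 2784; ÷24 gives c = 116 px.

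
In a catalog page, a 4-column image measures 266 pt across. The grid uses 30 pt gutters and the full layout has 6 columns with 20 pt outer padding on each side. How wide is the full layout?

4c + 3·30 = 266 → 4c = 176 → c = 44 pt.
Total width: 2·20 + 6·44 + 5·30 = 454 pt.

454 pt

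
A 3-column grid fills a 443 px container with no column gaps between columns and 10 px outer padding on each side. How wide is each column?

Take off 20 px of margins, leaving 423 px.
3c = 423 → c = 141 px.

141 px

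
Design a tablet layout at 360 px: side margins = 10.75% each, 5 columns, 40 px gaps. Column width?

24.52 px

360 × (1 − 2·10.75%) = 360 × 78.5% = 282.6 px for the columns.
Subtracting 4 gaps of 40 leaves 122.6 for 5 columns, so c = 24.52 px.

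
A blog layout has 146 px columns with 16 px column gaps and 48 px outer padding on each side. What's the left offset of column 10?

Each column+gutter stride is 162 px; 9 of them past the 48 px margin is 48 + 1458 = 1506 px.

1506 px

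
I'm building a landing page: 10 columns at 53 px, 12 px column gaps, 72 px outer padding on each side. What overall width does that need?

Artboard = 2·72 + 10·53 + 9·12 = 144 + 530 + 108 = 782 px.

782 px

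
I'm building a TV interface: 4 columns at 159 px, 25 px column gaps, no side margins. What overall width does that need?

711 px

Artboard = 4·159 + 3·25 = 636 + 75 = 711 px.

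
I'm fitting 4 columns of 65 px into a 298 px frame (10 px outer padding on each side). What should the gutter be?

6 px

Inside the margins: 298 − 20 = 278 px.
4 columns take 4·65 = 260 px; remaining 18 splits into 3 gutters.
g = 18 / 3 = 6 px.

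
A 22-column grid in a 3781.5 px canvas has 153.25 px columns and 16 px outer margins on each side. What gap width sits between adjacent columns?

Content width = 3781.5 − 2·16 = 3749.5 px.
22·153.25 + 21g = 3749.5 → 21g = 378 → g = 18 px.

18 px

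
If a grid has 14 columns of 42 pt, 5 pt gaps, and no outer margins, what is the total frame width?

653 pt

Frame = 14·42 + 13·5 = 588 + 65 = 653 pt.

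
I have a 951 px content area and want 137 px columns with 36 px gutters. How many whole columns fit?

5 columns

5 columns: 5·137 + 4·36 = 829 px ≤ 951.
6 columns: 1002 px > 951. So 5.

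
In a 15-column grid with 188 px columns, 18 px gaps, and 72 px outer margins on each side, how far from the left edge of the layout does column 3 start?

Before column 3: the margin + 2 columns + 2 gaps.
Offset = 72 + 2·(188 + 18) = 72 + 412 = 484 px.

484 px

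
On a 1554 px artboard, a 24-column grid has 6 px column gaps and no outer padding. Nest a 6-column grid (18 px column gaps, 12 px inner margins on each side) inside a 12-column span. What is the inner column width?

110 px

24 columns + 23 column gaps: 24c + 23·6 = 1554.
24c = 1554 − 138 = 1416, so c = 59 px.
12-column span = 12·59 + 11·6 = 774 px.
Inner content = 774 − 2·12 = 750 px.
750 − 5·18 = 660; ÷6 gives d = 110 px.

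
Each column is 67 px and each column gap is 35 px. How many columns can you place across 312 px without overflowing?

k columns need k·67 + (k−1)·35 = k·102 − 35.
k·102 − 35 ≤ 312 → k ≤ 347 / 102 ≈ 3.40, so k = 3.

3 columns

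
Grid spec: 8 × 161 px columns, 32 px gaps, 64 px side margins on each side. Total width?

1640 px

Total width: 2·64 + 8·161 + 7·32 = 1640 px.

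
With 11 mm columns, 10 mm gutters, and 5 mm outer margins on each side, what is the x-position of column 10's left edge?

194 mm

Column 10 starts at margin + 9·(column + gutter) = 5 + 9·21 = 194 mm.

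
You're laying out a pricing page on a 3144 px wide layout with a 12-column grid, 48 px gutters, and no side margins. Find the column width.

218 px

12 columns + 11 gutters: 12c + 11·48 = 3144.
12c = 3144 − 528 = 2616, so c = 218 px.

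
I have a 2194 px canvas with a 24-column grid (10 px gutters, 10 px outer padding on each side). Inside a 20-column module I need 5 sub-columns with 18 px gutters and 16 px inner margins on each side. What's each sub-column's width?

Subtract both margins: 2194 − 2·10 = 2174 px.
24c + 23·10 = 2174 → 24c = 1944 → c = 81 px.
Span of 20: 20·81 + 19·10 = 1620 + 190 = 1810 px.
Inner content = 1810 − 2·16 = 1778 px.
Subtracting 4 gutters of 18 leaves 1706 for 5 columns, so d = 341.2 px.

341.2 px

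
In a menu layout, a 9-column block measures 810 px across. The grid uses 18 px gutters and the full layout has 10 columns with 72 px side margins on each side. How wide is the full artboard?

9c + 8·18 = 810 → 9c = 666 → c = 74 px.
Adding margins, columns and gutters: 144 + 740 + 162 = 1046 px.

1046 px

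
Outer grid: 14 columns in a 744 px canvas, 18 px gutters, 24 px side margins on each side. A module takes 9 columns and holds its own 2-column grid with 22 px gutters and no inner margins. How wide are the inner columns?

Take off 48 px of margins, leaving 696 px.
14c + 13·18 = 696 → 14c = 462 → c = 33 px.
Span of 9: 9·33 + 8·18 = 297 + 144 = 441 px.
441 − 1·22 = 419; ÷2 gives d = 209.5 px.

209.5 px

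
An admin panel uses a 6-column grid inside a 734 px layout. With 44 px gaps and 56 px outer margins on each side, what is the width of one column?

Take off 112 px of margins, leaving 622 px.
Subtracting 5 gaps of 44 leaves 402 for 6 columns, so c = 67 px.

67 px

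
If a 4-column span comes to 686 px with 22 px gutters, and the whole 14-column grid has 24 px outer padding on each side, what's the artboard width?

2504 px

4c + 3·22 = 686 → 4c = 620 → c = 155 px.
Adding margins, columns and gutters: 48 + 2170 + 286 = 2504 px.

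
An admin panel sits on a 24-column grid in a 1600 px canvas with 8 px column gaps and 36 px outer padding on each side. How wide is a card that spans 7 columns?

Take off 72 px of margins, leaving 1528 px.
24c + 23·8 = 1528 → 24c = 1344 → c = 56 px.
7 columns plus 6 column gaps: 392 + 48 = 440 px.

440 px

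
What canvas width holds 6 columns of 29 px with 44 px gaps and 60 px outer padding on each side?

514 px

Canvas = 2·60 + 6·29 + 5·44 = 120 + 174 + 220 = 514 px.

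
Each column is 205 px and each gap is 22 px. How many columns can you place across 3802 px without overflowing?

16 columns

16 columns: 16·205 + 15·22 = 3610 px ≤ 3802.
17 columns: 3837 px > 3802. So 16.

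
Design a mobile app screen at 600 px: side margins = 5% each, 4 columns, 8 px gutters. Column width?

Margins: 5% × 600 = 30 px each, so content = 600 − 60 = 540 px.
Subtracting 3 gutters of 8 leaves 516 for 4 columns, so c = 129 px.

129 px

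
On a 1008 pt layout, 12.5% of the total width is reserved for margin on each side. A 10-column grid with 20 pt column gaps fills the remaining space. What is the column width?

1008 × (1 − 2·12.5%) = 1008 × 75% = 756 pt for the columns.
10 columns + 9 column gaps: 10c + 9·20 = 756.
10c = 756 − 180 = 576, so c = 57.6 pt.

57.6 pt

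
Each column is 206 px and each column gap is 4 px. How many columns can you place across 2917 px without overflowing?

13 columns

k columns need k·206 + (k−1)·4 = k·210 − 4.
k·210 − 4 ≤ 2917 → k ≤ 2921 / 210 ≈ 13.91, so k = 13.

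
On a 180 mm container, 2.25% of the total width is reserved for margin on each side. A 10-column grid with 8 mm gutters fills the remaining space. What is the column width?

Each margin = 2.25% of 180 = 4.05 mm; content = 180 − 2·4.05 = 171.9 mm.
Subtracting 9 gutters of 8 leaves 99.9 for 10 columns, so c = 9.99 mm.

9.99 mm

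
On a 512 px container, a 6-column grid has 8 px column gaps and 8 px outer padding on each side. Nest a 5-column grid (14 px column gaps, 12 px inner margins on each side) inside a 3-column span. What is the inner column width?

Outer content = 512 − 2·8 = 496 px.
6 columns + 5 column gaps: 6c + 5·8 = 496.
6c = 496 − 40 = 456, so c = 76 px.
3-column span = 3·76 + 2·8 = 244 px.
Inner content = 244 − 2·12 = 220 px.
Subtracting 4 column gaps of 14 leaves 164 for 5 columns, so d = 32.8 px.

32.8 px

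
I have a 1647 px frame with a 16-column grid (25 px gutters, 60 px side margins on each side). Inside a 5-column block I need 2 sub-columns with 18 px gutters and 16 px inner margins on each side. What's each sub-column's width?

Take off 120 px of margins, leaving 1527 px.
16c + 15·25 = 1527 → 16c = 1152 → c = 72 px.
5 columns plus 4 gutters: 360 + 100 = 460 px.
Inner content = 460 − 2·16 = 428 px.
428 − 1·18 = 410; ÷2 gives d = 205 px.

205 px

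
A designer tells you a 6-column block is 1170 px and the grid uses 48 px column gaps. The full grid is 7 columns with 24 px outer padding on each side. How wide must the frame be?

1421 px

6c + 5·48 = 1170 → 6c = 930 → c = 155 px.
Adding margins, columns and gutters: 48 + 1085 + 288 = 1421 px.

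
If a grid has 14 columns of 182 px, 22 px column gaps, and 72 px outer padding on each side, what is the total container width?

2978 px

Adding margins, columns and gutters: 144 + 2548 + 286 = 2978 px.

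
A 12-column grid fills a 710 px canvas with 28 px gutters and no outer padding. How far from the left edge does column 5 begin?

Subtracting 11 gutters of 28 leaves 402 for 12 columns, so c = 33.5 px.
Each column+gutter stride is 61.5 px; with no margin, 4 of them is 246 px.

246 px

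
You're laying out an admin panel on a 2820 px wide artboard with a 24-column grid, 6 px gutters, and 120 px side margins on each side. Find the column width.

101.75 px

Subtract both margins: 2820 − 2·120 = 2580 px.
2580 − 23·6 = 2442; ÷24 gives c = 101.75 px.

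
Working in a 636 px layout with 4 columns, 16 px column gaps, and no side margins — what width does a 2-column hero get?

Subtracting 3 column gaps of 16 leaves 588 for 4 columns, so c = 147 px.
2-column span = 2·147 + 1·16 = 310 px.

310 px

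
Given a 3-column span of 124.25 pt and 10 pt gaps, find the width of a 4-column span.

169 pt

3 columns + 2 gaps: 3c + 2·10 = 124.25.
3c = 124.25 − 20 = 104.25, so c = 34.75 pt.
4-column span = 4·34.75 + 3·10 = 169 pt.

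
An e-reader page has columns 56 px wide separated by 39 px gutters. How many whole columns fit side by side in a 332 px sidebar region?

3 columns: 3·56 + 2·39 = 246 px ≤ 332.
4 columns: 341 px > 332. So 3.

3 columns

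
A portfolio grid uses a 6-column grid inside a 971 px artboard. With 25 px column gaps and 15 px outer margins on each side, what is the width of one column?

136 px

Take off 30 px of margins, leaving 941 px.
Subtracting 5 column gaps of 25 leaves 816 for 6 columns, so c = 136 px.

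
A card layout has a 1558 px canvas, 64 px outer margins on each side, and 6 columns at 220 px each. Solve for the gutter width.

22 px

Content width = 1558 − 2·64 = 1430 px.
Columns use 1320 px, leaving 110 px across 5 gutters = 22 px each.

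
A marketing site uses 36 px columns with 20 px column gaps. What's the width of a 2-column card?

Span of 2: 2·36 + 1·20 = 72 + 20 = 92 px.

92 px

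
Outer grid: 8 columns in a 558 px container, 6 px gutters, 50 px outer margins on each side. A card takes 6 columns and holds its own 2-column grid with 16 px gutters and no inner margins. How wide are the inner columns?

Subtract both margins: 558 − 2·50 = 458 px.
8 columns + 7 gutters: 8c + 7·6 = 458.
8c = 458 − 42 = 416, so c = 52 px.
6-column span = 6·52 + 5·6 = 342 px.
2 columns + 1 gutter: 2d + 1·16 = 342.
2d = 342 − 16 = 326, so d = 163 px.

163 px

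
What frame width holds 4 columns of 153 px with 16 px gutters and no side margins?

660 px

Total width: 4·153 + 3·16 = 660 px.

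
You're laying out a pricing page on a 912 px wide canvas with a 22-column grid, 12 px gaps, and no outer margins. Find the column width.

30 px

Subtracting 21 gaps of 12 leaves 660 for 22 columns, so c = 30 px.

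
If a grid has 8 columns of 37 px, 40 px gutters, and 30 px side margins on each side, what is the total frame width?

Frame = 2·30 + 8·37 + 7·40 = 60 + 296 + 280 = 636 px.

636 px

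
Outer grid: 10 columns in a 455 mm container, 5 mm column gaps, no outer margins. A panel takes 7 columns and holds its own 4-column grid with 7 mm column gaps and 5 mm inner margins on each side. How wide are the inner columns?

Subtracting 9 column gaps of 5 leaves 410 for 10 columns, so c = 41 mm.
7 columns plus 6 column gaps: 287 + 30 = 317 mm.
Inner content = 317 − 2·5 = 307 mm.
4d + 3·7 = 307 → 4d = 286 → d = 71.5 mm.

71.5 mm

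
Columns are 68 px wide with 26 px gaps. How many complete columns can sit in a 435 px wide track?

4 columns

k columns need k·68 + (k−1)·26 = k·94 − 26.
k·94 − 26 ≤ 435 → k ≤ 461 / 94 ≈ 4.90, so k = 4.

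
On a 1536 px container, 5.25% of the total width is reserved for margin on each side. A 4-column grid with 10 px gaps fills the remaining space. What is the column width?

336.18 px

Each margin = 5.25% of 1536 = 80.64 px; content = 1536 − 2·80.64 = 1374.72 px.
4 columns + 3 gaps: 4c + 3·10 = 1374.72.
4c = 1374.72 − 30 = 1344.72, so c = 336.18 px.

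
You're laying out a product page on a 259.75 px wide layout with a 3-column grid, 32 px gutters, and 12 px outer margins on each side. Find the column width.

57.25 px

Subtract both margins: 259.75 − 2·12 = 235.75 px.
235.75 − 2·32 = 171.75; ÷3 gives c = 57.25 px.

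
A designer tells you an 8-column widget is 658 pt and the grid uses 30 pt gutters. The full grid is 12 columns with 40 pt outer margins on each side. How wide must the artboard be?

1082 pt

658 − 7·30 = 448; ÷8 gives c = 56 pt.
Artboard = 2·40 + 12·56 + 11·30 = 80 + 672 + 330 = 1082 pt.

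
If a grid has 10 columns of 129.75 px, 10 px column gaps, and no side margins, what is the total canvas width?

Canvas = 10·129.75 + 9·10 = 1297.5 + 90 = 1387.5 px.

1387.5 px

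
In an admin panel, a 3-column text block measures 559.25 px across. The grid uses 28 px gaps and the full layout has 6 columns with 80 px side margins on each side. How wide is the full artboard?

3c + 2·28 = 559.25 → 3c = 503.25 → c = 167.75 px.
Artboard = 2·80 + 6·167.75 + 5·28 = 160 + 1006.5 + 140 = 1306.5 px.

1306.5 px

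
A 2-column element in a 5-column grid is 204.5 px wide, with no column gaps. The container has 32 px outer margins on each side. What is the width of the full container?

575.25 px

With no column gaps, each column is 204.5/2 = 102.25 px.
Summing: 64 + 511.25 = 575.25 px.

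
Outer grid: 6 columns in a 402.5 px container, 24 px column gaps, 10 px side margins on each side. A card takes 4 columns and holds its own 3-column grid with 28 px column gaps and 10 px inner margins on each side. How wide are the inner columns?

57 px

Outer content = 402.5 − 2·10 = 382.5 px.
Subtracting 5 column gaps of 24 leaves 262.5 for 6 columns, so c = 43.75 px.
4 columns plus 3 column gaps: 175 + 72 = 247 px.
Inner content = 247 − 2·10 = 227 px.
3d + 2·28 = 227 → 3d = 171 → d = 57 px.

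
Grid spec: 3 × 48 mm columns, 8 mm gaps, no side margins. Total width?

Total width: 3·48 + 2·8 = 160 mm.

160 mm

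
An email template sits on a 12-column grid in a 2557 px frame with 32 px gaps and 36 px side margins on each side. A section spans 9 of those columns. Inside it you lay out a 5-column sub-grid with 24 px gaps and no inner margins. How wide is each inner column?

351.95 px

Take off 72 px of margins, leaving 2485 px.
2485 − 11·32 = 2133; ÷12 gives c = 177.75 px.
9-column span = 9·177.75 + 8·32 = 1855.75 px.
1855.75 − 4·24 = 1759.75; ÷5 gives d = 351.95 px.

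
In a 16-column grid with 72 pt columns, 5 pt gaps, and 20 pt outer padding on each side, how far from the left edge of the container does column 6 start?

Column 6 starts at margin + 5·(column + gutter) = 20 + 5·77 = 405 pt.

405 pt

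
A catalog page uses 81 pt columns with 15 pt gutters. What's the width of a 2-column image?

2 columns plus 1 gutter: 162 + 15 = 177 pt.

177 pt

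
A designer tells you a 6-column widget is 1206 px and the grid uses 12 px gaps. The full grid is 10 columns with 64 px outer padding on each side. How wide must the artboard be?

1206 − 5·12 = 1146; ÷6 gives c = 191 px.
Total width: 2·64 + 10·191 + 9·12 = 2146 px.

2146 px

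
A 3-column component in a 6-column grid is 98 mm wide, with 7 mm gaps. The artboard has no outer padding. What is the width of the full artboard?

98 − 2·7 = 84; ÷3 gives c = 28 mm.
Summing: 168 + 35 = 203 mm.

203 mm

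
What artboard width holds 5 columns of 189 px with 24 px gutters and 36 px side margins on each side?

1113 px

Total width: 2·36 + 5·189 + 4·24 = 1113 px.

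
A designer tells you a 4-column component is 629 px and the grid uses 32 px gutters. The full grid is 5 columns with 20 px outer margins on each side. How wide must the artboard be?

4c + 3·32 = 629 → 4c = 533 → c = 133.25 px.
Total width: 2·20 + 5·133.25 + 4·32 = 834.25 px.

834.25 px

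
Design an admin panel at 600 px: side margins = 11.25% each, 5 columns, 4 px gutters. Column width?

Each margin = 11.25% of 600 = 67.5 px; content = 600 − 2·67.5 = 465 px.
465 − 4·4 = 449; ÷5 gives c = 89.8 px.

89.8 px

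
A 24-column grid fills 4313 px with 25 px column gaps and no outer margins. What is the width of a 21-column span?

3770.75 px

24 columns + 23 column gaps: 24c + 23·25 = 4313.
24c = 4313 − 575 = 3738, so c = 155.75 px.
21 columns plus 20 column gaps: 3270.75 + 500 = 3770.75 px.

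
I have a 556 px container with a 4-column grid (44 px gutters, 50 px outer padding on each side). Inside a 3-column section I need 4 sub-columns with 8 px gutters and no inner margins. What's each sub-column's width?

Inside the margins: 556 − 100 = 456 px.
Subtracting 3 gutters of 44 leaves 324 for 4 columns, so c = 81 px.
3 columns plus 2 gutters: 243 + 88 = 331 px.
4d + 3·8 = 331 → 4d = 307 → d = 76.75 px.

76.75 px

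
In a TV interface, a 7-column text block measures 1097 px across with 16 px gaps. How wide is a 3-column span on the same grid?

7c + 6·16 = 1097 → 7c = 1001 → c = 143 px.
Span of 3: 3·143 + 2·16 = 429 + 32 = 461 px.

461 px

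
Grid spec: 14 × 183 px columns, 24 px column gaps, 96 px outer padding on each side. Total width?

Adding margins, columns and gutters: 192 + 2562 + 312 = 3066 px.

3066 px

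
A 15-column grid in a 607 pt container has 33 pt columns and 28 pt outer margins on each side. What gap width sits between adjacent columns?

4 pt

Content width = 607 − 2·28 = 551 pt.
15·33 + 14g = 551 → 14g = 56 → g = 4 pt.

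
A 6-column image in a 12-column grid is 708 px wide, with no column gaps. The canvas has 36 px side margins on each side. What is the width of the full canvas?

With no column gaps, each column is 708/6 = 118 px.
Canvas = 2·36 + 12·118 = 72 + 1416 = 1488 px.

1488 px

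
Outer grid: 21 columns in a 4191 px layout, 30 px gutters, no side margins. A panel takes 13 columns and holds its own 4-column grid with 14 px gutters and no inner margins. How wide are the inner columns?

21c + 20·30 = 4191 → 21c = 3591 → c = 171 px.
13-column span = 13·171 + 12·30 = 2583 px.
2583 − 3·14 = 2541; ÷4 gives d = 635.25 px.

635.25 px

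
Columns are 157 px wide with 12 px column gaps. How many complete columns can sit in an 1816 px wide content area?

10 columns: 10·157 + 9·12 = 1678 px ≤ 1816.
11 columns: 1847 px > 1816. So 10.

10 columns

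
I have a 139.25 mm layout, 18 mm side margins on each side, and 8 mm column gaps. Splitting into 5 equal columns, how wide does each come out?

Inside the margins: 139.25 − 36 = 103.25 mm.
Subtracting 4 column gaps of 8 leaves 71.25 for 5 columns, so c = 14.25 mm.

14.25 mm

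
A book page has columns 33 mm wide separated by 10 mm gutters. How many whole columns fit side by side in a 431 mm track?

10 columns: 10·33 + 9·10 = 420 mm ≤ 431.
11 columns: 463 mm > 431. So 10.

10 columns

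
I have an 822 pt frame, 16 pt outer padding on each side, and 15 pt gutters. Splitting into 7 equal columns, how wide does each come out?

100 pt

Subtract both margins: 822 − 2·16 = 790 pt.
7c + 6·15 = 790 → 7c = 700 → c = 100 pt.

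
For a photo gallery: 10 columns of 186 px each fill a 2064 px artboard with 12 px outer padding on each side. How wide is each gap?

Take off 24 px of margins, leaving 2040 px.
10 columns take 10·186 = 1860 px; remaining 180 splits into 9 gaps.
g = 180 / 9 = 20 px.

20 px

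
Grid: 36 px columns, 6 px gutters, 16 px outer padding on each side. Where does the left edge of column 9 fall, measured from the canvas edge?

Each column+gutter stride is 42 px; 8 of them past the 16 px margin is 16 + 336 = 352 px.

352 px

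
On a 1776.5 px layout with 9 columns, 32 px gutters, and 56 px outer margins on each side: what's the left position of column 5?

Content = 1776.5 − 2·56 = 1664.5 px.
1664.5 − 8·32 = 1408.5; ÷9 gives c = 156.5 px.
Column 5 starts at margin + 4·(column + gutter) = 56 + 4·188.5 = 810 px.

810 px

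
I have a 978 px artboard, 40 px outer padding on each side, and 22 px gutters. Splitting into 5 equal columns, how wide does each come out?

162 px

Inside the margins: 978 − 80 = 898 px.
5 columns + 4 gutters: 5c + 4·22 = 898.
5c = 898 − 88 = 810, so c = 162 px.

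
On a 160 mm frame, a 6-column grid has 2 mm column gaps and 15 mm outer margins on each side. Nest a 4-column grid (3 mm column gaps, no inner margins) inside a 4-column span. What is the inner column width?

Inside the margins: 160 − 30 = 130 mm.
130 − 5·2 = 120; ÷6 gives c = 20 mm.
Span of 4: 4·20 + 3·2 = 80 + 6 = 86 mm.
Subtracting 3 column gaps of 3 leaves 77 for 4 columns, so d = 19.25 mm.

19.25 mm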